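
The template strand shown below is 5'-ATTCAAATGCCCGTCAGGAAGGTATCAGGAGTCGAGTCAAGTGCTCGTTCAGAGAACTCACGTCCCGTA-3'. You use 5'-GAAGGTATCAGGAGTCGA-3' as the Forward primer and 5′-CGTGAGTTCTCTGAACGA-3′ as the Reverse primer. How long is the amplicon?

Forward primer GAAGGTATCAGGAGTCGA is found on the top strand at positions 18–35.
Reverse complement of the reverse primer: TCGTTCAGAGAACTCACG. This occurs on the top strand at positions 45–62.
The product runs from position 18 to position 62, so its length is 62 − 18 + 1 = 45 bp.

45 bp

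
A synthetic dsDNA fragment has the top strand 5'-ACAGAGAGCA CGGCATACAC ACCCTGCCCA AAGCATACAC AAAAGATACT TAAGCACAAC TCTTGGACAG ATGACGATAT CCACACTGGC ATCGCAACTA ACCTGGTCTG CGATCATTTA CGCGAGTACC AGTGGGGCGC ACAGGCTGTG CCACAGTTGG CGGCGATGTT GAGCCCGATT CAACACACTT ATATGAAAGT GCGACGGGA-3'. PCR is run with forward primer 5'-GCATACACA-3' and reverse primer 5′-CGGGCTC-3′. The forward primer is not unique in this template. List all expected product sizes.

165 bp, 145 bp

The forward primer GCATACACA matches the top strand at positions 13–21, 33–41.
The reverse primer's reverse complement is GAGCCCG, matching at positions 171–177.
Each forward site pairs with the reverse site to give a product ending at position 177: sizes 165, 145 bp.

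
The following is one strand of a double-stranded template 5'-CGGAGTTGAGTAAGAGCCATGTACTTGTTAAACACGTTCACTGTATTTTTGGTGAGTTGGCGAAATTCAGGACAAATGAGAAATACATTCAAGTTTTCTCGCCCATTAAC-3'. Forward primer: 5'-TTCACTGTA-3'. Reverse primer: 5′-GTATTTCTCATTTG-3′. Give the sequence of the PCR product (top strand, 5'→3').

5'-TTCACTGTATTTTTGGTGAGTTGGCGAAATTCAGGACAAATGAGAAATAC-3'

Scanning the template, TTCACTGTA occurs at positions 37–45; this primer anneals to the bottom strand there with its 3' end pointing downstream.
The reverse primer's reverse complement is CAAATGAGAAATAC, which matches the template at positions 73–86.
The product is the template from position 37 through 86 (50 bp).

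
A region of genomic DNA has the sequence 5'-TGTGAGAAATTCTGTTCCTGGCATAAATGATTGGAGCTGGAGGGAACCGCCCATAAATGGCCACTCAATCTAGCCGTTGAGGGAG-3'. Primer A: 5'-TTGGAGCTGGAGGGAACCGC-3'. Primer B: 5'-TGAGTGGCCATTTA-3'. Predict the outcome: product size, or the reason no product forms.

Primer A (TTGGAGCTGGAGGGAACCGC) matches the top strand at positions 31–50; it acts as a forward primer.
Primer B's reverse complement is TAAATGGCCACTCA, matching the top strand at positions 54–67; it acts as a reverse primer.
The 3' ends face each other across positions 31–67, giving a 37 bp product.

Yes — a 37 bp product.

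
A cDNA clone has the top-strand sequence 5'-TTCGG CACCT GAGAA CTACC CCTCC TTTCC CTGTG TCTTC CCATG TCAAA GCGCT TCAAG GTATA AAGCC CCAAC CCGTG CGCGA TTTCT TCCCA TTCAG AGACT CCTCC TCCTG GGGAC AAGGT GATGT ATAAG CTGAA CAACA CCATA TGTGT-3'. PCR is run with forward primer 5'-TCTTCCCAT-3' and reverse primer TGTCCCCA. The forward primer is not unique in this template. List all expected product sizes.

The forward primer TCTTCCCAT matches the top strand at positions 36–44, 88–96.
The reverse primer's reverse complement is TGGGGACA, matching at positions 114–121.
Each forward site pairs with the reverse site to give a product ending at position 121: sizes 86, 34 bp.

86 bp, 34 bp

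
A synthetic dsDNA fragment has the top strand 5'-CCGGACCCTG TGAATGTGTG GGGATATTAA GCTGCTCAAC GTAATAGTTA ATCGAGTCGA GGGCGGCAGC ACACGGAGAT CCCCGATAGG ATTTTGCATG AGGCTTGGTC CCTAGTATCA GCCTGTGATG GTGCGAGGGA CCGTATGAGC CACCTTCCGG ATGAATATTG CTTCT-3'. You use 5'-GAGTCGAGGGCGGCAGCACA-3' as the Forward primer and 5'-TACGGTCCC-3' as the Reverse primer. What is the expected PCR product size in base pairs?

92 bp

Scanning the template, GAGTCGAGGGCGGCAGCACA occurs at positions 54–73; this primer anneals to the bottom strand there with its 3' end pointing downstream.
Reverse complement of the reverse primer: GGGACCGTA. This occurs on the top strand at positions 137–145.
The product runs from position 54 to position 145, so its length is 145 − 54 + 1 = 92 bp.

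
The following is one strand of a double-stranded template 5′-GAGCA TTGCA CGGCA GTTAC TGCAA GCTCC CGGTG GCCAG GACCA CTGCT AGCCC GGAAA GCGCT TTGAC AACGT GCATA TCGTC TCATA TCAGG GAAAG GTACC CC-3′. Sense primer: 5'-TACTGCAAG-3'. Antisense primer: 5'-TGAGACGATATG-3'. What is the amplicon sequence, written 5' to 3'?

5'-TACTGCAAGCTCCCGGTGGCCAGGACCACTGCTAGCCCGGAAAGCGCTTTGACAACGTGCATATCGTCTCA-3'

The forward primer matches the template at positions 18–26.
Taking the reverse complement of TGAGACGATATG gives CATATCGTCTCA, found at positions 77–88 on the template; the primer anneals here to the top strand with its 3' end pointing upstream.
The product is the template from position 18 through 88 (71 bp).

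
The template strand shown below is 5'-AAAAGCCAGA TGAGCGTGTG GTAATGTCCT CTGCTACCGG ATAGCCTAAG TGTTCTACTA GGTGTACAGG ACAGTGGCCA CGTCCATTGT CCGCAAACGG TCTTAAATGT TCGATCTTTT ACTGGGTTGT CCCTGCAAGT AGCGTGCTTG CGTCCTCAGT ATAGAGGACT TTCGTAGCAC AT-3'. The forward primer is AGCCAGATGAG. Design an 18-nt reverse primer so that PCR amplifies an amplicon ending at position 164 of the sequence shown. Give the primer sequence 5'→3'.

The forward primer binds at positions 4–14; the product's 3' end on the top strand is position 164.
The reverse primer anneals to the top strand over positions 147–164, i.e. to CTTGCGTCCTCAGTATAG.
Its sequence written 5'→3' is the reverse complement: CTATACTGAGGACGCAAG.

5'-CTATACTGAGGACGCAAG-3'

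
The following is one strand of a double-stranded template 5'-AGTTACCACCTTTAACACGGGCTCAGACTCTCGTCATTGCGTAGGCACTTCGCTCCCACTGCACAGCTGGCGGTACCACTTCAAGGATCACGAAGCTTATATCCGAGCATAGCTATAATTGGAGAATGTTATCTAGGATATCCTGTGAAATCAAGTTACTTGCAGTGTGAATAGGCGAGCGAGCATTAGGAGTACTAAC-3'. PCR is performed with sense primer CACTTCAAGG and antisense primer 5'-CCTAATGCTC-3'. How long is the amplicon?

The forward primer matches the template at positions 77–86.
The reverse primer's reverse complement is GAGCATTAGG, which matches the template at positions 181–190.
Product length = (reverse-primer end) − (forward-primer start) + 1 = 190 − 77 + 1 = 114 bp.

114 bp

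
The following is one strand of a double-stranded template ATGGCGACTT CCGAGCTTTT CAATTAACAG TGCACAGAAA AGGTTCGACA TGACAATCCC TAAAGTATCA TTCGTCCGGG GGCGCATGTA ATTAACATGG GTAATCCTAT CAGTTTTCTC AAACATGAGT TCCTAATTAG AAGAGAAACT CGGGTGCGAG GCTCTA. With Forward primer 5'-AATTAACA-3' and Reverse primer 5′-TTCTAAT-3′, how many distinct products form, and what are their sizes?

Two products: 121 bp, 53 bp

The forward primer AATTAACA matches the top strand at positions 22–29, 90–97.
The reverse primer's reverse complement is ATTAGAA, matching at positions 136–142.
Each forward site pairs with the reverse site to give a product ending at position 142: sizes 121, 53 bp.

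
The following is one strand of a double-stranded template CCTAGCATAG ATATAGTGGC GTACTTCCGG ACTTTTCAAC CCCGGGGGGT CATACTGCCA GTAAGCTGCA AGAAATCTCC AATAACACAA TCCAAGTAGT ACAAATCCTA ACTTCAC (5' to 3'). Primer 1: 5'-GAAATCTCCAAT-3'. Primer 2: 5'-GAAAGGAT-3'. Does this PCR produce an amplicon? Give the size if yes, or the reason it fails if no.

No product — primer 2 has no binding site in the template.

Primer 2 (GAAAGGAT) does not match the top strand, and its reverse complement ATCCTTTC does not match either.
With no annealing site for primer 2, no amplification occurs.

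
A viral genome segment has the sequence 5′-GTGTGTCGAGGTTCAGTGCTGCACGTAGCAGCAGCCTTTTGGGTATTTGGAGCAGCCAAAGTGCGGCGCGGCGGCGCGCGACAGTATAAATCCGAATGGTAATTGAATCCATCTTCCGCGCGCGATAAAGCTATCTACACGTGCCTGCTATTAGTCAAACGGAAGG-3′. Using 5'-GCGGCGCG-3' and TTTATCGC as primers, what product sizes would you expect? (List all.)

The forward primer GCGGCGCG matches the top strand at positions 63–70, 71–78.
The reverse primer's reverse complement is GCGATAAA, matching at positions 122–129.
Each forward site pairs with the reverse site to give a product ending at position 129: sizes 67, 59 bp.

67 bp, 59 bp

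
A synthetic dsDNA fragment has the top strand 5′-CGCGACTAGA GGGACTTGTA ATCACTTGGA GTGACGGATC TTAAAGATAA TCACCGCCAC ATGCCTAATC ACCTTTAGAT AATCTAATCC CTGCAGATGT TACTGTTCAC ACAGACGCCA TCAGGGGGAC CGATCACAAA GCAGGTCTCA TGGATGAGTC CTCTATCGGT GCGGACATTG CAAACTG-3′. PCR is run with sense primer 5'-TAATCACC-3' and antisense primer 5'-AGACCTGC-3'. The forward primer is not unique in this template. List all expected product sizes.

101 bp, 83 bp

The forward primer TAATCACC matches the top strand at positions 48–55, 66–73.
The reverse primer's reverse complement is GCAGGTCT, matching at positions 141–148.
Each forward site pairs with the reverse site to give a product ending at position 148: sizes 101, 83 bp.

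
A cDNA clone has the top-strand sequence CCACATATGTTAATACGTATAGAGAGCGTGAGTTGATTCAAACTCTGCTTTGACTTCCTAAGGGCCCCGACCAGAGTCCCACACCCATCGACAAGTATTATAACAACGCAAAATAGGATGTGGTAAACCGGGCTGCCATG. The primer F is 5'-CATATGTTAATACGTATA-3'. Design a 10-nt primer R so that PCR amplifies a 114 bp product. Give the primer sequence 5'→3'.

5'-CCTATTTTGC-3'

The forward primer binds at positions 4–21, so a 114 bp product ends at position 4 + 114 − 1 = 117.
The reverse primer anneals to the top strand over positions 108–117, i.e. to GCAAAATAGG.
Its sequence written 5'→3' is the reverse complement: CCTATTTTGC.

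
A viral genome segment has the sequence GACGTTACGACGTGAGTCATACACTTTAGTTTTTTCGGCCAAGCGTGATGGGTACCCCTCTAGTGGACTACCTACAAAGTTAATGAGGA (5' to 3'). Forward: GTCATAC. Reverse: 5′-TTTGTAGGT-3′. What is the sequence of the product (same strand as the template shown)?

5'-GTCATACACTTTAGTTTTTTCGGCCAAGCGTGATGGGTACCCCTCTAGTGGACTACCTACAAA-3'

Scanning the template, GTCATAC occurs at positions 16–22; this primer anneals to the bottom strand there with its 3' end pointing downstream.
Reverse complement of the reverse primer: ACCTACAAA. This occurs on the top strand at positions 70–78.
The product is the template from position 16 through 78 (63 bp).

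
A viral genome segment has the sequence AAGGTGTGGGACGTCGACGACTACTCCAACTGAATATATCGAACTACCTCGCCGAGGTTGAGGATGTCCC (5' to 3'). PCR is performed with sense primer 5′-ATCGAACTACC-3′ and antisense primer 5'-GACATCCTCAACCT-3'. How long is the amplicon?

Scanning the template, ATCGAACTACC occurs at positions 38–48; this primer anneals to the bottom strand there with its 3' end pointing downstream.
The reverse primer's reverse complement is AGGTTGAGGATGTC, which matches the template at positions 55–68.
Amplicon spans positions 38–68: 31 bp.

31 bp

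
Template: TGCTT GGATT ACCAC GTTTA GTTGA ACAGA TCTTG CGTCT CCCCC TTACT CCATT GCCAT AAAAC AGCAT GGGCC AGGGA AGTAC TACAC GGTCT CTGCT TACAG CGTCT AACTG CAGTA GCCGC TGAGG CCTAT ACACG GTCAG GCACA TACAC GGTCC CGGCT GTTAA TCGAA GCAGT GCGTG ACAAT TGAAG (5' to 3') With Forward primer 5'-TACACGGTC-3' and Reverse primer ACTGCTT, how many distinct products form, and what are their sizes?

Three products: 95 bp, 46 bp, 30 bp

The forward primer TACACGGTC matches the top strand at positions 86–94, 135–143, 151–159.
The reverse primer's reverse complement is AAGCAGT, matching at positions 174–180.
Each forward site pairs with the reverse site to give a product ending at position 180: sizes 95, 46, 30 bp.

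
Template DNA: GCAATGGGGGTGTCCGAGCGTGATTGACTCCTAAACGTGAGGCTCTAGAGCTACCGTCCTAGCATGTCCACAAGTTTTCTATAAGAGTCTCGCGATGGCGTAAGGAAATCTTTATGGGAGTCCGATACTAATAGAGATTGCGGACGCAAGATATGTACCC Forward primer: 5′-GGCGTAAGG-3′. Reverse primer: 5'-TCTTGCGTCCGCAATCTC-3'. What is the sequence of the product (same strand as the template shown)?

5'-GGCGTAAGGAAATCTTTATGGGAGTCCGATACTAATAGAGATTGCGGACGCAAGA-3'

Forward primer GGCGTAAGG is found on the top strand at positions 97–105.
Reverse complement of the reverse primer: GAGATTGCGGACGCAAGA. This occurs on the top strand at positions 134–151.
The product is the template from position 97 through 151 (55 bp).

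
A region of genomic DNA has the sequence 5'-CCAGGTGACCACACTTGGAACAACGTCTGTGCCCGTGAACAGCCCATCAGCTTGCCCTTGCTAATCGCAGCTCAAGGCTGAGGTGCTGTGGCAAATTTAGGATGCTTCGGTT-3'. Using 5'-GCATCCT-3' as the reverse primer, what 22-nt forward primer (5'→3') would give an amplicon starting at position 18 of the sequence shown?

The reverse primer's reverse complement AGGATGC matches the template at positions 99–105; the product starts at position 18.
The forward primer is identical to the top strand over positions 18–39: GAACAACGTCTGTGCCCGTGAA.

5'-GAACAACGTCTGTGCCCGTGAA-3'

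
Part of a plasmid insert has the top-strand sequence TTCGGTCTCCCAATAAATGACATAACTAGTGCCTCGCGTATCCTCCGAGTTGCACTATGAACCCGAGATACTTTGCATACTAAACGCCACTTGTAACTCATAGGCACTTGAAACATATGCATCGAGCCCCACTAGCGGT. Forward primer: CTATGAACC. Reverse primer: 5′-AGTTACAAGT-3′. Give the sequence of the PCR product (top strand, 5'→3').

5'-CTATGAACCCGAGATACTTTGCATACTAAACGCCACTTGTAACT-3'

The forward primer matches the template at positions 55–63.
The reverse primer's reverse complement is ACTTGTAACT, which matches the template at positions 89–98.
The product is the template from position 55 through 98 (44 bp).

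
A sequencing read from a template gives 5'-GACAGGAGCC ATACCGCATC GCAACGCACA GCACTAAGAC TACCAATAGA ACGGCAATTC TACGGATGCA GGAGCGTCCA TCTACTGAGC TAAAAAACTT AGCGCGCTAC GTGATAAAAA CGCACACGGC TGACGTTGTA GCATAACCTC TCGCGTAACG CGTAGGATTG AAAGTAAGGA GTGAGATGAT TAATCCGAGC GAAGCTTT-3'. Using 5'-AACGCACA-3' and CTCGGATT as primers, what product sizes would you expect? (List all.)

The forward primer AACGCACA matches the top strand at positions 23–30, 119–126.
The reverse primer's reverse complement is AATCCGAG, matching at positions 192–199.
Each forward site pairs with the reverse site to give a product ending at position 199: sizes 177, 81 bp.

177 bp, 81 bp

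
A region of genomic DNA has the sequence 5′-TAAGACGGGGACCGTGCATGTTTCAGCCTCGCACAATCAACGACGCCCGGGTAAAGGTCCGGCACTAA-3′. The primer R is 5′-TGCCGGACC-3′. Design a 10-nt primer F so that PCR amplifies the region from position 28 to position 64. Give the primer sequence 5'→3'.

5'-CTCGCACAAT-3'

The reverse primer's reverse complement GGTCCGGCA matches the template at positions 56–64; the product starts at position 28.
The forward primer is identical to the top strand over positions 28–37: CTCGCACAAT.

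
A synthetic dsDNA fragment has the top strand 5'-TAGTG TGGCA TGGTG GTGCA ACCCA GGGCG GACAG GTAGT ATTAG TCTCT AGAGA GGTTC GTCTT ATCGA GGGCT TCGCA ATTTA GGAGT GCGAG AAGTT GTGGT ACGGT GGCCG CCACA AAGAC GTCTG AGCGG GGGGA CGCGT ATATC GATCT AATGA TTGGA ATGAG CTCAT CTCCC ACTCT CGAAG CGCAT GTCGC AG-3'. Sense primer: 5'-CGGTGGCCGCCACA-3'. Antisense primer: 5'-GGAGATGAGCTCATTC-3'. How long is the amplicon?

73 bp

Scanning the template, CGGTGGCCGCCACA occurs at positions 107–120; this primer anneals to the bottom strand there with its 3' end pointing downstream.
Taking the reverse complement of GGAGATGAGCTCATTC gives GAATGAGCTCATCTCC, found at positions 164–179 on the template; the primer anneals here to the top strand with its 3' end pointing upstream.
The product runs from position 107 to position 179, so its length is 179 − 107 + 1 = 73 bp.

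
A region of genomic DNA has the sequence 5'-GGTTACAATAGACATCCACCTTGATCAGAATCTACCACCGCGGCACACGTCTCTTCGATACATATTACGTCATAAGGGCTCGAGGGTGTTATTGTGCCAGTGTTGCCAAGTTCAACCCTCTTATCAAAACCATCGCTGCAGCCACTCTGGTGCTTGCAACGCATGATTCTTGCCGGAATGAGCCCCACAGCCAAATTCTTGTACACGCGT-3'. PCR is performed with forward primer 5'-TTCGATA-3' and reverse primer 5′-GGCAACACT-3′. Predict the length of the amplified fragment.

54 bp

The forward primer matches the template at positions 54–60.
Reverse complement of the reverse primer: AGTGTTGCC. This occurs on the top strand at positions 99–107.
Product length = (reverse-primer end) − (forward-primer start) + 1 = 107 − 54 + 1 = 54 bp.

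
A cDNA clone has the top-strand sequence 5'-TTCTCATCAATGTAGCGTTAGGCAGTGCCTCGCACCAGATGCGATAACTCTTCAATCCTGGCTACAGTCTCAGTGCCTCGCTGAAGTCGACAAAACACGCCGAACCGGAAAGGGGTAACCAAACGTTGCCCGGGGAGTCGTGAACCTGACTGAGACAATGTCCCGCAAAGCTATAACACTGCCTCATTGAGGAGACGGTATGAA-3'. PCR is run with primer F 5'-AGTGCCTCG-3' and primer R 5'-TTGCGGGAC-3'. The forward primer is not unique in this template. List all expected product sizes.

145 bp, 97 bp

The forward primer AGTGCCTCG matches the top strand at positions 24–32, 72–80.
The reverse primer's reverse complement is GTCCCGCAA, matching at positions 160–168.
Each forward site pairs with the reverse site to give a product ending at position 168: sizes 145, 97 bp.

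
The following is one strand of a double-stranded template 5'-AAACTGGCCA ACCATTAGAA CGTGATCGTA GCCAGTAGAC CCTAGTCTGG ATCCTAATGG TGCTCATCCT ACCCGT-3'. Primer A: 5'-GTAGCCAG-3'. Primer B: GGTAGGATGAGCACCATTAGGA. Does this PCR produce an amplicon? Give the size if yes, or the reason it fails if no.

Primer A (GTAGCCAG) matches the top strand at positions 28–35; it acts as a forward primer.
Primer B's reverse complement is TCCTAATGGTGCTCATCCTACC, matching the top strand at positions 52–73; it acts as a reverse primer.
The 3' ends face each other across positions 28–73, giving a 46 bp product.

Yes — a 46 bp product.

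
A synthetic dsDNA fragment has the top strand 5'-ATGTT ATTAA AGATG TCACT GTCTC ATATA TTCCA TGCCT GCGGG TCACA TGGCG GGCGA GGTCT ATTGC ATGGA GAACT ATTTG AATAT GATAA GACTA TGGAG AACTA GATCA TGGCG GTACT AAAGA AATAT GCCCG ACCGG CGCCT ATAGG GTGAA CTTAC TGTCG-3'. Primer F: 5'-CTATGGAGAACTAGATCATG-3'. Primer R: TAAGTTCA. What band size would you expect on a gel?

The forward primer matches the template at positions 98–117.
Taking the reverse complement of TAAGTTCA gives TGAACTTA, found at positions 157–164 on the template; the primer anneals here to the top strand with its 3' end pointing upstream.
Product length = (reverse-primer end) − (forward-primer start) + 1 = 164 − 98 + 1 = 67 bp.

67 bp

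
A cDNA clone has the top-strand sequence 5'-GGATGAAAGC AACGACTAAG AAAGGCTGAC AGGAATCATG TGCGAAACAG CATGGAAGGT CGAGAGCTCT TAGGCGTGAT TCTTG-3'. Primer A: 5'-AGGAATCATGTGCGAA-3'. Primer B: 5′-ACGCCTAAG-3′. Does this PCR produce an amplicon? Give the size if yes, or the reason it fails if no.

Yes — a 47 bp product.

Primer A (AGGAATCATGTGCGAA) matches the top strand at positions 31–46; it acts as a forward primer.
Primer B's reverse complement is CTTAGGCGT, matching the top strand at positions 69–77; it acts as a reverse primer.
The 3' ends face each other across positions 31–77, giving a 47 bp product.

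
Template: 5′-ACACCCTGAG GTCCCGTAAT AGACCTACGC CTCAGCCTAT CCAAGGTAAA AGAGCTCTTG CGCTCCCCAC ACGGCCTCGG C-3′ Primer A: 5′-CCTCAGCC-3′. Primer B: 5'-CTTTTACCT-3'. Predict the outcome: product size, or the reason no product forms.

Yes — a 23 bp product.

Primer A (CCTCAGCC) matches the top strand at positions 30–37; it acts as a forward primer.
Primer B's reverse complement is AGGTAAAAG, matching the top strand at positions 44–52; it acts as a reverse primer.
The 3' ends face each other across positions 30–52, giving a 23 bp product.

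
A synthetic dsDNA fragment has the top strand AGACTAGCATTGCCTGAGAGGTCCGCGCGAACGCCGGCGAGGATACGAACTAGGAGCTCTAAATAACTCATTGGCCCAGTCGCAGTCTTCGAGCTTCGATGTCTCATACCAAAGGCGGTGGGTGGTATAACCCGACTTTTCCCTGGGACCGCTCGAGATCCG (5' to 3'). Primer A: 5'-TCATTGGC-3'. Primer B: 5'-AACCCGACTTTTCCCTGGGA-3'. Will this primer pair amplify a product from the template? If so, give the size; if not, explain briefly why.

No product — both primers anneal to the same strand and extend in the same direction.

Primer A (TCATTGGC) matches the top strand at positions 68–75 (3' end points downstream).
Primer B (AACCCGACTTTTCCCTGGGA) also matches the top strand directly, at positions 129–148 — its reverse complement TCCCAGGGAAAAGTCGGGTT is not present.
Both primers anneal to the bottom strand with 3' ends pointing the same way, so neither can prime synthesis back toward the other.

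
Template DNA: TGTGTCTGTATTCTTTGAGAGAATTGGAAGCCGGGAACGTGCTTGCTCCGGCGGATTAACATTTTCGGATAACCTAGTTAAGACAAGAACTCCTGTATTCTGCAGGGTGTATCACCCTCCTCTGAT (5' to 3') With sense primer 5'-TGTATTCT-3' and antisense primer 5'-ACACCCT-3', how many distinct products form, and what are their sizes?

Two products: 104 bp, 17 bp

The forward primer TGTATTCT matches the top strand at positions 7–14, 94–101.
The reverse primer's reverse complement is AGGGTGT, matching at positions 104–110.
Each forward site pairs with the reverse site to give a product ending at position 110: sizes 104, 17 bp.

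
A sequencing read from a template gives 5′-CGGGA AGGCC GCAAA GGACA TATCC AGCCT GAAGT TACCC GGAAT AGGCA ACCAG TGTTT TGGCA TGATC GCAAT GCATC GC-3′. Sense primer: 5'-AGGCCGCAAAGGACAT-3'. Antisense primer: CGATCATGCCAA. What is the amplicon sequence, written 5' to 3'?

5'-AGGCCGCAAAGGACATATCCAGCCTGAAGTTACCCGGAATAGGCAACCAGTGTTTTGGCATGATCG-3'

Scanning the template, AGGCCGCAAAGGACAT occurs at positions 6–21; this primer anneals to the bottom strand there with its 3' end pointing downstream.
The reverse primer's reverse complement is TTGGCATGATCG, which matches the template at positions 60–71.
The product is the template from position 6 through 71 (66 bp).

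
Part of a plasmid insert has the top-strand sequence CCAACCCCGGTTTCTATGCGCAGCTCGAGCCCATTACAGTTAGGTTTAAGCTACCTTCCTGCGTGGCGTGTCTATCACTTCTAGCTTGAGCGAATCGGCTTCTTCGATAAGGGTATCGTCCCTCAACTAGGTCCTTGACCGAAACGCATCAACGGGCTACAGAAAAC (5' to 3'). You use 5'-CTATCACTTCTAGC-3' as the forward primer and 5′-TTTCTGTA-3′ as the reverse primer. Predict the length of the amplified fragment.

Scanning the template, CTATCACTTCTAGC occurs at positions 72–85; this primer anneals to the bottom strand there with its 3' end pointing downstream.
Taking the reverse complement of TTTCTGTA gives TACAGAAA, found at positions 158–165 on the template; the primer anneals here to the top strand with its 3' end pointing upstream.
Amplicon spans positions 72–165: 94 bp.

94 bp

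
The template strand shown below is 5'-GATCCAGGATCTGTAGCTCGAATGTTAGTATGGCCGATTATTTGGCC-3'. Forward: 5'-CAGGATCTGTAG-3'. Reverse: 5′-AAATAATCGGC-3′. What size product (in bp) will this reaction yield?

39 bp

The forward primer matches the template at positions 5–16.
The reverse primer's reverse complement is GCCGATTATTT, which matches the template at positions 33–43.
The product runs from position 5 to position 43, so its length is 43 − 5 + 1 = 39 bp.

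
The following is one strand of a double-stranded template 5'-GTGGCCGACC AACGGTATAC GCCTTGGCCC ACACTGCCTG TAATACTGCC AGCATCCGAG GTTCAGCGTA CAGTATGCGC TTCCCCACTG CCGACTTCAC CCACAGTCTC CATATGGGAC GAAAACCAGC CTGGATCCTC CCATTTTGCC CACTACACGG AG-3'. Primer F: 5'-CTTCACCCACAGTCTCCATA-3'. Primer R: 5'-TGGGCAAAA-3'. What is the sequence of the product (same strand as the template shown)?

Forward primer CTTCACCCACAGTCTCCATA is found on the top strand at positions 95–114.
Taking the reverse complement of TGGGCAAAA gives TTTTGCCCA, found at positions 144–152 on the template; the primer anneals here to the top strand with its 3' end pointing upstream.
The product is the template from position 95 through 152 (58 bp).

5'-CTTCACCCACAGTCTCCATATGGGACGAAAACCAGCCTGGATCCTCCCATTTTGCCCA-3'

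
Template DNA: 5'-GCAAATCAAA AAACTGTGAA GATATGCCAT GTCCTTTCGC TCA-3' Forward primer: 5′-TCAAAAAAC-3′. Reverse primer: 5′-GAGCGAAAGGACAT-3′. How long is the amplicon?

Forward primer TCAAAAAAC is found on the top strand at positions 6–14.
Reverse complement of the reverse primer: ATGTCCTTTCGCTC. This occurs on the top strand at positions 29–42.
Product length = (reverse-primer end) − (forward-primer start) + 1 = 42 − 6 + 1 = 37 bp.

37 bp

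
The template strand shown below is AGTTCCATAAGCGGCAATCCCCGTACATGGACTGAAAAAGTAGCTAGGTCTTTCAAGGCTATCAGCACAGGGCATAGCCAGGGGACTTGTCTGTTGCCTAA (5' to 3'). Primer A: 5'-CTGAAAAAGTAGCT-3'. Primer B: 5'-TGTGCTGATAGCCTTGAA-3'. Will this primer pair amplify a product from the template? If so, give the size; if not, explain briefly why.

Primer A (CTGAAAAAGTAGCT) matches the top strand at positions 32–45; it acts as a forward primer.
Primer B's reverse complement is TTCAAGGCTATCAGCACA, matching the top strand at positions 52–69; it acts as a reverse primer.
The 3' ends face each other across positions 32–69, giving a 38 bp product.

Yes — a 38 bp product.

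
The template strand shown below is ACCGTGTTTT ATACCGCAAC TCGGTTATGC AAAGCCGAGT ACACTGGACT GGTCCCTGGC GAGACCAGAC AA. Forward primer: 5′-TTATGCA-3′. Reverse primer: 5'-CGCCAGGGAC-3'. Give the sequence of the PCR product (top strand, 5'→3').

Scanning the template, TTATGCA occurs at positions 25–31; this primer anneals to the bottom strand there with its 3' end pointing downstream.
The reverse primer's reverse complement is GTCCCTGGCG, which matches the template at positions 52–61.
The product is the template from position 25 through 61 (37 bp).

5'-TTATGCAAAGCCGAGTACACTGGACTGGTCCCTGGCG-3'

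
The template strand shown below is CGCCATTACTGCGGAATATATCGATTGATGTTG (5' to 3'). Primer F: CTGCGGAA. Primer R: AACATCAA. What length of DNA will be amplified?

Scanning the template, CTGCGGAA occurs at positions 9–16; this primer anneals to the bottom strand there with its 3' end pointing downstream.
Taking the reverse complement of AACATCAA gives TTGATGTT, found at positions 25–32 on the template; the primer anneals here to the top strand with its 3' end pointing upstream.
The product runs from position 9 to position 32, so its length is 32 − 9 + 1 = 24 bp.

24 bp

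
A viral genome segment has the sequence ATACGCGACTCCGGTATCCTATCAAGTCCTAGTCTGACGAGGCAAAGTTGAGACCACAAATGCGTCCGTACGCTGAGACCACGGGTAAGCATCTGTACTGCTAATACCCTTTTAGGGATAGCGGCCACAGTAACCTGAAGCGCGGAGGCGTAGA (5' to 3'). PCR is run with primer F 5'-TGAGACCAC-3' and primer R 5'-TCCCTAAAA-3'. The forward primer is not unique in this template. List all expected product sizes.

70 bp, 45 bp

The forward primer TGAGACCAC matches the top strand at positions 49–57, 74–82.
The reverse primer's reverse complement is TTTTAGGGA, matching at positions 110–118.
Each forward site pairs with the reverse site to give a product ending at position 118: sizes 70, 45 bp.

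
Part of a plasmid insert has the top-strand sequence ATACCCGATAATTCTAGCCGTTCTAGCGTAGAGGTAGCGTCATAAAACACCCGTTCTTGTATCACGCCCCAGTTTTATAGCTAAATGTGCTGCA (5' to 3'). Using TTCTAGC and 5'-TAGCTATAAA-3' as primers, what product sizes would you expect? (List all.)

72 bp, 63 bp

The forward primer TTCTAGC matches the top strand at positions 12–18, 21–27.
The reverse primer's reverse complement is TTTATAGCTA, matching at positions 74–83.
Each forward site pairs with the reverse site to give a product ending at position 83: sizes 72, 63 bp.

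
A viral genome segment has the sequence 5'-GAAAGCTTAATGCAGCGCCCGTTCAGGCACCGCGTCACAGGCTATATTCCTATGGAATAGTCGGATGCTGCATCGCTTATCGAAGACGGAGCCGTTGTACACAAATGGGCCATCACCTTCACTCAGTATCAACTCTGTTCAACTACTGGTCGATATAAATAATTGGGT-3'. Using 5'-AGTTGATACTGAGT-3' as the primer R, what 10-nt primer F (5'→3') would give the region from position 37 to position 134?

The reverse primer's reverse complement ACTCAGTATCAACT matches the template at positions 121–134; the product starts at position 37.
The forward primer is identical to the top strand over positions 37–46: ACAGGCTATA.

5'-ACAGGCTATA-3'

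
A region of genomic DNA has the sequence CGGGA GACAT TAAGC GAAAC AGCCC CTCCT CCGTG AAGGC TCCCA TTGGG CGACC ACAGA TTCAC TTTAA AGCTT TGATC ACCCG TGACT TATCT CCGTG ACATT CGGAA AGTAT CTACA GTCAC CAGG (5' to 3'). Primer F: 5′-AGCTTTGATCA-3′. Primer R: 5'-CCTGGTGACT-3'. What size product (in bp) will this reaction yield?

59 bp

Scanning the template, AGCTTTGATCA occurs at positions 71–81; this primer anneals to the bottom strand there with its 3' end pointing downstream.
The reverse primer's reverse complement is AGTCACCAGG, which matches the template at positions 120–129.
Amplicon spans positions 71–129: 59 bp.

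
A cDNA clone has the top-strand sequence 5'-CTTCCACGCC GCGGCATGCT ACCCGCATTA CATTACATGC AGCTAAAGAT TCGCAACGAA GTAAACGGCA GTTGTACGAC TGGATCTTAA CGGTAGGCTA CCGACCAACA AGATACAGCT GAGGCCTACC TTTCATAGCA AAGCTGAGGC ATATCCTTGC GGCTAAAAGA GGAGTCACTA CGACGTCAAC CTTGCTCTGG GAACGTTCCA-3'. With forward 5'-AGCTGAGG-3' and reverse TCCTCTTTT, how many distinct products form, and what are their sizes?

The forward primer AGCTGAGG matches the top strand at positions 117–124, 142–149.
The reverse primer's reverse complement is AAAAGAGGA, matching at positions 165–173.
Each forward site pairs with the reverse site to give a product ending at position 173: sizes 57, 32 bp.

Two products: 57 bp, 32 bp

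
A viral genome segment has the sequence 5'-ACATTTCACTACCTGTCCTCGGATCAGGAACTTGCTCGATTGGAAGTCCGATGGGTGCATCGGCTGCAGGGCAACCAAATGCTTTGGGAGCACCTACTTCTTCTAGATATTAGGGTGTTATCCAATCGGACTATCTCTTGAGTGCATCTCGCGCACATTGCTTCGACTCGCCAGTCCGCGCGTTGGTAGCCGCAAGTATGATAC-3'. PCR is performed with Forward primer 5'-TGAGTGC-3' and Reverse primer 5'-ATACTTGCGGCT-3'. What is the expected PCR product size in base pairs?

61 bp

Scanning the template, TGAGTGC occurs at positions 139–145; this primer anneals to the bottom strand there with its 3' end pointing downstream.
The reverse primer's reverse complement is AGCCGCAAGTAT, which matches the template at positions 188–199.
Amplicon spans positions 139–199: 61 bp.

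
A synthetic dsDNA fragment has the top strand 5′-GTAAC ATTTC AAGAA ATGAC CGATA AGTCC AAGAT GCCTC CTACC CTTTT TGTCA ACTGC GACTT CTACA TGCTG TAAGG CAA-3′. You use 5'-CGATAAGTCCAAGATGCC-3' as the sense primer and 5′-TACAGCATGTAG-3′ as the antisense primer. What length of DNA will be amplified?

Forward primer CGATAAGTCCAAGATGCC is found on the top strand at positions 21–38.
Reverse complement of the reverse primer: CTACATGCTGTA. This occurs on the top strand at positions 66–77.
The product runs from position 21 to position 77, so its length is 77 − 21 + 1 = 57 bp.

57 bp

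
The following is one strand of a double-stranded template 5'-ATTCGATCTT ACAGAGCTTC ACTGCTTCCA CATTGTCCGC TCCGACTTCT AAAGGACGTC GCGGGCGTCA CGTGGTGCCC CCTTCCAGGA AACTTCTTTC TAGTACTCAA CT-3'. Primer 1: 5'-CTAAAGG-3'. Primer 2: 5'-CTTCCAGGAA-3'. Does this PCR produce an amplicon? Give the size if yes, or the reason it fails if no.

Primer 1 (CTAAAGG) matches the top strand at positions 49–55 (3' end points downstream).
Primer 2 (CTTCCAGGAA) also matches the top strand directly, at positions 82–91 — its reverse complement TTCCTGGAAG is not present.
Both primers anneal to the bottom strand with 3' ends pointing the same way, so neither can prime synthesis back toward the other.

No product — both primers anneal to the same strand and extend in the same direction.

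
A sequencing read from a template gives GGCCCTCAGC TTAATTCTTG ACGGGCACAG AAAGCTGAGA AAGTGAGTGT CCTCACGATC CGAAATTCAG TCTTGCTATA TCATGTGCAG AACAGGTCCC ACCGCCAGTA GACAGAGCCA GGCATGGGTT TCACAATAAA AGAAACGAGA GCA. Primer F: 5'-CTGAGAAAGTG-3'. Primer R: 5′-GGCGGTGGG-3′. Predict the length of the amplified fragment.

72 bp

Forward primer CTGAGAAAGTG is found on the top strand at positions 35–45.
The reverse primer's reverse complement is CCCACCGCC, which matches the template at positions 98–106.
The product runs from position 35 to position 106, so its length is 106 − 35 + 1 = 72 bp.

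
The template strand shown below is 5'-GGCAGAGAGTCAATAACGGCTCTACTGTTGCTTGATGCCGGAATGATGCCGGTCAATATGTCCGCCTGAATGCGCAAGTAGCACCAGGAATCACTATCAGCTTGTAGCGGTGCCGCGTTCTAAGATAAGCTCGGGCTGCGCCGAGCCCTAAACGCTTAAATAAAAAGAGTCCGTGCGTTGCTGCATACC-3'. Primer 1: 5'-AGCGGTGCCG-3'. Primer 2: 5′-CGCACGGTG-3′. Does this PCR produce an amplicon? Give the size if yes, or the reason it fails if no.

Primer 2 (CGCACGGTG) does not match the top strand, and its reverse complement CACCGTGCG does not match either.
With no annealing site for primer 2, no amplification occurs.

No product — primer 2 has no binding site in the template.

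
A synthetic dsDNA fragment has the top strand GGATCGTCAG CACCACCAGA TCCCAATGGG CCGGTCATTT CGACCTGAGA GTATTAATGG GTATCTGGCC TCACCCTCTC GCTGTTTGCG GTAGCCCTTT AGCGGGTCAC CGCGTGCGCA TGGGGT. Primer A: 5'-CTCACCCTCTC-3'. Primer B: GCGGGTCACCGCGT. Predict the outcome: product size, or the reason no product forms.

Primer A (CTCACCCTCTC) matches the top strand at positions 70–80 (3' end points downstream).
Primer B (GCGGGTCACCGCGT) also matches the top strand directly, at positions 102–115 — its reverse complement ACGCGGTGACCCGC is not present.
Both primers anneal to the bottom strand with 3' ends pointing the same way, so neither can prime synthesis back toward the other.

No product — both primers anneal to the same strand and extend in the same direction.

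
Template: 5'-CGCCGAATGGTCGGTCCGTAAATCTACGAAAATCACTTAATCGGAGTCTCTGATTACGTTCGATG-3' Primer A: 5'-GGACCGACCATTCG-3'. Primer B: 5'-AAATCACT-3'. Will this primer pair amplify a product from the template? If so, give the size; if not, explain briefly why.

Primer A (GGACCGACCATTCG) has reverse complement CGAATGGTCGGTCC, which matches the top strand at positions 4–17; primer A anneals to the top strand there with its 3' end pointing upstream toward position 4.
Primer B (AAATCACT) matches the top strand directly at positions 30–37; it anneals to the bottom strand with its 3' end pointing downstream toward position 37.
The 3' ends diverge (primer A extends toward position 1, primer B toward position 65), so the primers never converge on a shared product.

No product — the primers' 3' ends point away from each other.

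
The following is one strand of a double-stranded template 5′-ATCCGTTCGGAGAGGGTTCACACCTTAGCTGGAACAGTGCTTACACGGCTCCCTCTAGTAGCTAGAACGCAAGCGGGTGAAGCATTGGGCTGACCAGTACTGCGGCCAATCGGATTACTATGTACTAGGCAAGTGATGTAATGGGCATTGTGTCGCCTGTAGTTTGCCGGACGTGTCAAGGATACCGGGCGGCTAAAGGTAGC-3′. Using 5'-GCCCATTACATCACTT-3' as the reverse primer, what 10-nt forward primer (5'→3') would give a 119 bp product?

5'-GCTGGAACAG-3'

The reverse primer's reverse complement AAGTGATGTAATGGGC matches the template at positions 131–146, so the product ends at position 146.
A 119 bp product then starts at position 146 − 119 + 1 = 28.
The forward primer is identical to the top strand there: GCTGGAACAG.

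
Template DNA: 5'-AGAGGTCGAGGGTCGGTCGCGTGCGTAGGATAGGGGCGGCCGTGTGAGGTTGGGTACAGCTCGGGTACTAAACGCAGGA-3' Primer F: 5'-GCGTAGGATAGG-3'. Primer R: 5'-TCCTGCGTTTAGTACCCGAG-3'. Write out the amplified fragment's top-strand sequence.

Forward primer GCGTAGGATAGG is found on the top strand at positions 23–34.
The reverse primer's reverse complement is CTCGGGTACTAAACGCAGGA, which matches the template at positions 60–79.
The product is the template from position 23 through 79 (57 bp).

5'-GCGTAGGATAGGGGCGGCCGTGTGAGGTTGGGTACAGCTCGGGTACTAAACGCAGGA-3'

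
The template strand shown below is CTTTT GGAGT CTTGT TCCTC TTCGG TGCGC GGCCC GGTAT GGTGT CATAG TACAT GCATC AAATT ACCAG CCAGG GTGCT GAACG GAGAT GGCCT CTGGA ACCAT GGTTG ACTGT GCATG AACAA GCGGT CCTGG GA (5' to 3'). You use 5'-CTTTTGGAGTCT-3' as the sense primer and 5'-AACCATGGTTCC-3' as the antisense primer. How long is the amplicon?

109 bp

Scanning the template, CTTTTGGAGTCT occurs at positions 1–12; this primer anneals to the bottom strand there with its 3' end pointing downstream.
The reverse primer's reverse complement is GGAACCATGGTT, which matches the template at positions 98–109.
Product length = (reverse-primer end) − (forward-primer start) + 1 = 109 − 1 + 1 = 109 bp.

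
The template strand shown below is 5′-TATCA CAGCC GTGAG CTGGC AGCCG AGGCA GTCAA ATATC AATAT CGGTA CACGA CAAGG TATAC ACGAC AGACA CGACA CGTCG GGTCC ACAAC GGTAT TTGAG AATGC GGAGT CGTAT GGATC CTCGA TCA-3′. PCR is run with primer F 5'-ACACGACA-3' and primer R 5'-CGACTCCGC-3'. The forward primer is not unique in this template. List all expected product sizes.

68 bp, 54 bp, 45 bp

The forward primer ACACGACA matches the top strand at positions 50–57, 64–71, 73–80.
The reverse primer's reverse complement is GCGGAGTCG, matching at positions 109–117.
Each forward site pairs with the reverse site to give a product ending at position 117: sizes 68, 54, 45 bp.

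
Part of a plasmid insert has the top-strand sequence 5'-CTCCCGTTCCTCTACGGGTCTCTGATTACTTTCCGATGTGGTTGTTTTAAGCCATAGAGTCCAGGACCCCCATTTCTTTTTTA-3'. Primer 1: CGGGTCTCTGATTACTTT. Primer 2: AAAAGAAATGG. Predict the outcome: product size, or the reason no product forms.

Primer 1 (CGGGTCTCTGATTACTTT) matches the top strand at positions 15–32; it acts as a forward primer.
Primer 2's reverse complement is CCATTTCTTTT, matching the top strand at positions 70–80; it acts as a reverse primer.
The 3' ends face each other across positions 15–80, giving a 66 bp product.

Yes — a 66 bp product.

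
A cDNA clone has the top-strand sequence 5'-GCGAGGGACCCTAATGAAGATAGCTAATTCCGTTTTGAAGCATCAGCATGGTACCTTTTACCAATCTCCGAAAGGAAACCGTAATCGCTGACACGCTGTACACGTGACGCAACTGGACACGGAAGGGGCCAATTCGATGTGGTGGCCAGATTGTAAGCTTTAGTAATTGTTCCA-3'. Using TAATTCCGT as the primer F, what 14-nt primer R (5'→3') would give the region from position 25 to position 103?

5'-GTGTACAGCGTGTC-3'

The product's 3' end on the top strand is position 103.
The reverse primer anneals to the top strand over positions 90–103, i.e. to GACACGCTGTACAC.
Its sequence written 5'→3' is the reverse complement: GTGTACAGCGTGTC.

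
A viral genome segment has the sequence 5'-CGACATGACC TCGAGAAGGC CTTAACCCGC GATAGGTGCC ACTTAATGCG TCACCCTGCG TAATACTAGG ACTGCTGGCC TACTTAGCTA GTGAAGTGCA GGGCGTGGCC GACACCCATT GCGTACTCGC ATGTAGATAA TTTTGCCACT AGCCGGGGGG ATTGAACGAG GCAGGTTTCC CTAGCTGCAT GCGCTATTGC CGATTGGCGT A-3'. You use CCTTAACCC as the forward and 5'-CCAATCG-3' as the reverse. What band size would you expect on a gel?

188 bp

The forward primer matches the template at positions 20–28.
The reverse primer's reverse complement is CGATTGG, which matches the template at positions 201–207.
Amplicon spans positions 20–207: 188 bp.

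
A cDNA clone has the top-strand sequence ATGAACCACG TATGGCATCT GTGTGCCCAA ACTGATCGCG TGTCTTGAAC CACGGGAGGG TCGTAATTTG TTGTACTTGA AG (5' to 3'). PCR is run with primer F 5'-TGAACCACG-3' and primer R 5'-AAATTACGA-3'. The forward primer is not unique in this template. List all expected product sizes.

68 bp, 24 bp

The forward primer TGAACCACG matches the top strand at positions 2–10, 46–54.
The reverse primer's reverse complement is TCGTAATTT, matching at positions 61–69.
Each forward site pairs with the reverse site to give a product ending at position 69: sizes 68, 24 bp.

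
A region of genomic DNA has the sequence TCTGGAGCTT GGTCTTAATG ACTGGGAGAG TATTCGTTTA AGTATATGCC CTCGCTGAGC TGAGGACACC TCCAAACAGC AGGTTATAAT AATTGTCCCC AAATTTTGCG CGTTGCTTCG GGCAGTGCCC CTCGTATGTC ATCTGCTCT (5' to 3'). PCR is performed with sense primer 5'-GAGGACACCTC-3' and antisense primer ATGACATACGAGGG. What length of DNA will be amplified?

81 bp

Forward primer GAGGACACCTC is found on the top strand at positions 62–72.
The reverse primer's reverse complement is CCCTCGTATGTCAT, which matches the template at positions 129–142.
Amplicon spans positions 62–142: 81 bp.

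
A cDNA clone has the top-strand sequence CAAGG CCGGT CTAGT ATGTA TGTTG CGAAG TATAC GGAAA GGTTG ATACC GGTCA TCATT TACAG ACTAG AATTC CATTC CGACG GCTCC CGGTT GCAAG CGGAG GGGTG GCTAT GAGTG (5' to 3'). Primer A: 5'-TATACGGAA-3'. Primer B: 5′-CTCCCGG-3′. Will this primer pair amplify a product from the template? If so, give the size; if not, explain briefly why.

Primer A (TATACGGAA) matches the top strand at positions 31–39 (3' end points downstream).
Primer B (CTCCCGG) also matches the top strand directly, at positions 87–93 — its reverse complement CCGGGAG is not present.
Both primers anneal to the bottom strand with 3' ends pointing the same way, so neither can prime synthesis back toward the other.

No product — both primers anneal to the same strand and extend in the same direction.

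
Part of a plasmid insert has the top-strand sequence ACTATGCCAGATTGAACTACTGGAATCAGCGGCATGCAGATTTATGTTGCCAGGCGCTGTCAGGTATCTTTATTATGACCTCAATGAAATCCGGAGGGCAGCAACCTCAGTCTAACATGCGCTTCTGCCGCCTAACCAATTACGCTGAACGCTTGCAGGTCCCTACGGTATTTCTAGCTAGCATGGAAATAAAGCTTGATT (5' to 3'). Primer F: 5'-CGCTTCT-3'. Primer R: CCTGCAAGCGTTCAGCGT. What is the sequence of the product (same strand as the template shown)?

The forward primer matches the template at positions 120–126.
Taking the reverse complement of CCTGCAAGCGTTCAGCGT gives ACGCTGAACGCTTGCAGG, found at positions 142–159 on the template; the primer anneals here to the top strand with its 3' end pointing upstream.
The product is the template from position 120 through 159 (40 bp).

5'-CGCTTCTGCCGCCTAACCAATTACGCTGAACGCTTGCAGG-3'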